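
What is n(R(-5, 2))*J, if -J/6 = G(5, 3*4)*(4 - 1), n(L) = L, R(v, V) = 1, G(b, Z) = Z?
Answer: -216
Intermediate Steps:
J = -216 (J = -6*3*4*(4 - 1) = -72*3 = -6*36 = -216)
n(R(-5, 2))*J = 1*(-216) = -216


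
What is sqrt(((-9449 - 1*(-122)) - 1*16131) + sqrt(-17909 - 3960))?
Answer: sqrt(-25458 + I*sqrt(21869)) ≈ 0.4634 + 159.56*I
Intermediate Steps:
sqrt(((-9449 - 1*(-122)) - 1*16131) + sqrt(-17909 - 3960)) = sqrt(((-9449 + 122) - 16131) + sqrt(-21869)) = sqrt((-9327 - 16131) + I*sqrt(21869)) = sqrt(-25458 + I*sqrt(21869))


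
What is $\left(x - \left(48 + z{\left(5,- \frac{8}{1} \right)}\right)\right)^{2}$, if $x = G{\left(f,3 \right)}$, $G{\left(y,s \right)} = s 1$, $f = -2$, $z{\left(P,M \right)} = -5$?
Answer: $1600$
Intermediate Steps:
$G{\left(y,s \right)} = s$
$x = 3$
$\left(x - \left(48 + z{\left(5,- \frac{8}{1} \right)}\right)\right)^{2} = \left(3 - 43\right)^{2} = \left(-40\right)^{2} = 1600$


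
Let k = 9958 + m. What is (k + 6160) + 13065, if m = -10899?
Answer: 18284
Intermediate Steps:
k = -941 (k = 9958 - 10899 = -941)
(k + 6160) + 13065 = (-941 + 6160) + 13065 = 5219 + 13065 = 18284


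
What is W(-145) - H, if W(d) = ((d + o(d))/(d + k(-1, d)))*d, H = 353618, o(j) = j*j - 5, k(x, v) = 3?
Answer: -47186881/142 ≈ -3.3230e+5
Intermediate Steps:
o(j) = -5 + j² (o(j) = j² - 5 = -5 + j²)
W(d) = d*(-5 + d + d²)/(3 + d) (W(d) = ((d + (-5 + d²))/(d + 3))*d = ((-5 + d + d²)/(3 + d))*d = d*(-5 + d + d²)/(3 + d))
W(-145) - H = -145*(-5 - 145 + (-145)²)/(3 - 145) - 1*353618 = -145*(-5 - 145 + 21025)/(-142) - 353618 = -145*(-1/142)*20875 - 353618 = 3026875/142 - 353618 = -47186881/142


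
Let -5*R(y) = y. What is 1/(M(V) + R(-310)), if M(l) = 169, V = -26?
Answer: 1/231 ≈ 0.0043290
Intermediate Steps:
R(y) = -y/5
1/(M(V) + R(-310)) = 1/(169 - ⅕*(-310)) = 1/(169 + 62) = 1/231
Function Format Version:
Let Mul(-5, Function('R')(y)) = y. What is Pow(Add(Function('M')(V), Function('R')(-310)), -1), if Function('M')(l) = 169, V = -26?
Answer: Rational(1, 231) ≈ 0.0043290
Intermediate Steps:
Function('R')(y) = Mul(Rational(-1, 5), y)
Pow(Add(Function('M')(V), Function('R')(-310)), -1) = Pow(Add(169, Mul(Rational(-1, 5), -310)), -1) = Pow(Add(169, 62), -1) = Pow(231, -1) = Rational(1, 231)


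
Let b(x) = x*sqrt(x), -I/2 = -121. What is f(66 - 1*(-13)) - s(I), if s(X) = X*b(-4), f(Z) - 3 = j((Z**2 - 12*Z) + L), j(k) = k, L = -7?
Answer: 5289 + 1936*I ≈ 5289.0 + 1936.0*I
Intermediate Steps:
I = 242 (I = -2*(-121) = 242)
f(Z) = -4 + Z**2 - 12*Z (f(Z) = 3 + ((Z**2 - 12*Z) - 7) = 3 + (-7 + Z**2 - 12*Z) = -4 + Z**2 - 12*Z)
b(x) = x**(3/2)
s(X) = -8*I*X (s(X) = X*(-4)**(3/2) = X*(-8*I) = -8*I*X)
f(66 - 1*(-13)) - s(I) = (-4 + (66 - 1*(-13))**2 - 12*(66 - 1*(-13))) - (-8)*I*242 = (-4 + (66 + 13)**2 - 12*(66 + 13)) - (-1936)*I = (-4 + 79**2 - 12*79) + 1936*I = (-4 + 6241 - 948) + 1936*I = 5289 + 1936*I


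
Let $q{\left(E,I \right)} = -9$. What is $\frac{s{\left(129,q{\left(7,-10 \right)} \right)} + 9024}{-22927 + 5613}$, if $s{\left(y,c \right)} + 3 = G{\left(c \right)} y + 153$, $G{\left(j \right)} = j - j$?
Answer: $- \frac{417}{787} \approx -0.52986$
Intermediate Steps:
$G{\left(j \right)} = 0$
$s{\left(y,c \right)} = 150$ ($s{\left(y,c \right)} = -3 + \left(0 y + 153\right) = -3 + \left(0 + 153\right) = -3 + 153 = 150$)
$\frac{s{\left(129,q{\left(7,-10 \right)} \right)} + 9024}{-22927 + 5613} = \frac{150 + 9024}{-22927 + 5613} = \frac{9174}{-17314} = 9174 \left(- \frac{1}{17314}\right) = - \frac{417}{787}$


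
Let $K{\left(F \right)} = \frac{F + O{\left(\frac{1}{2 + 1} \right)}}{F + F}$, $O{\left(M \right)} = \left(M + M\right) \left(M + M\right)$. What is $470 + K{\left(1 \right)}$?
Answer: $\frac{8473}{18} \approx 470.72$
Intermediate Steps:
$O{\left(M \right)} = 4 M^{2}$ ($O{\left(M \right)} = 2 M 2 M = 4 M^{2}$)
$K{\left(F \right)} = \frac{\frac{4}{9} + F}{2 F}$ ($K{\left(F \right)} = \frac{F + 4 \left(\frac{1}{2 + 1}\right)^{2}}{F + F} = \frac{F + 4 \left(\frac{1}{3}\right)^{2}}{2 F} = \left(F + \frac{4}{9}\right) \frac{1}{2 F} = \left(\frac{4}{9} + F\right) \frac{1}{2 F} = \frac{\frac{4}{9} + F}{2 F}$)
$470 + K{\left(1 \right)} = 470 + \frac{4 + 9 \cdot 1}{18 \cdot 1} = 470 + \frac{1}{18} \cdot 1 \left(4 + 9\right) = 470 + \frac{1}{18} \cdot 1 \cdot 13 = 470 + \frac{13}{18} = \frac{8473}{18}$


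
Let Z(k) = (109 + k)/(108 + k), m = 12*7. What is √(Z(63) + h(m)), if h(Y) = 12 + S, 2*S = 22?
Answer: √77995/57 ≈ 4.8996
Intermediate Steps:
m = 84
S = 11 (S = (½)*22 = 11)
Z(k) = (109 + k)/(108 + k)
h(Y) = 23 (h(Y) = 12 + 11 = 23)
√(Z(63) + h(m)) = √((109 + 63)/(108 + 63) + 23) = √(172/171 + 23) = √(4105/171) = √77995/57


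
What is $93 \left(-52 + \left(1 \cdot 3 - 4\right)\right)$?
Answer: $-4929$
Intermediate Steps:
$93 \left(-52 + \left(1 \cdot 3 - 4\right)\right) = 93 \left(-52 + \left(3 - 4\right)\right) = 93 \left(-52 - 1\right) = 93 \left(-53\right) = -4929$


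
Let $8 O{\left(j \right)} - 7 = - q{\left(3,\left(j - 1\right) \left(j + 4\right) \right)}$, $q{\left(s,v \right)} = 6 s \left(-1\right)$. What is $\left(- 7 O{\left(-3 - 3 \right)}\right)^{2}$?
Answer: $\frac{30625}{64} \approx 478.52$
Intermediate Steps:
$q{\left(s,v \right)} = - 6 s$
$O{\left(j \right)} = \frac{25}{8}$ ($O{\left(j \right)} = \frac{7}{8} + \frac{\left(-1\right) \left(\left(-6\right) 3\right)}{8} = \frac{7}{8} + \frac{\left(-1\right) \left(-18\right)}{8} = \frac{7}{8} + \frac{1}{8} \cdot 18 = \frac{7}{8} + \frac{9}{4} = \frac{25}{8}$)
$\left(- 7 O{\left(-3 - 3 \right)}\right)^{2} = \left(\left(-7\right) \frac{25}{8}\right)^{2} = \left(- \frac{175}{8}\right)^{2} = \frac{30625}{64}$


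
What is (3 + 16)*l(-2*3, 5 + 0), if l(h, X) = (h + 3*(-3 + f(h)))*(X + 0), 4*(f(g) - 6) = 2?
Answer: 855/2 ≈ 427.50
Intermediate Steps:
f(g) = 13/2 (f(g) = 6 + (¼)*2 = 6 + ½ = 13/2)
l(h, X) = X*(21/2 + h) (l(h, X) = (h + 3*(-3 + 13/2))*(X + 0) = (h + 3*(7/2))*X = (h + 21/2)*X = (21/2 + h)*X = X*(21/2 + h))
(3 + 16)*l(-2*3, 5 + 0) = (3 + 16)*((5 + 0)*(21 + 2*(-2*3))/2) = 19*((½)*5*(21 + 2*(-6))) = 19*((½)*5*(21 - 12)) = 19*((½)*5*9) = 19*(45/2) = 855/2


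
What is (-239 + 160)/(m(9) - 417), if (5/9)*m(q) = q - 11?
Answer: 395/2103 ≈ 0.18783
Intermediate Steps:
m(q) = -99/5 + 9*q/5 (m(q) = 9*(q - 11)/5 = 9*(-11 + q)/5 = -99/5 + 9*q/5)
(-239 + 160)/(m(9) - 417) = (-239 + 160)/((-99/5 + (9/5)*9) - 417) = -79/((-99/5 + 81/5) - 417) = -79/(-18/5 - 417) = -79/(-2103/5) = -79*(-5/2103) = 395/2103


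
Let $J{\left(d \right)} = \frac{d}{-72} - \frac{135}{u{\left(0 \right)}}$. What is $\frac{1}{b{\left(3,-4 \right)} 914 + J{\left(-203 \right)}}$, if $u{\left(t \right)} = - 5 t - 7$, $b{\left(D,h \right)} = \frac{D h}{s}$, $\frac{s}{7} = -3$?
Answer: $\frac{504}{274373} \approx 0.0018369$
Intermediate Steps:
$s = -21$ ($s = 7 \left(-3\right) = -21$)
$b{\left(D,h \right)} = - \frac{D h}{21}$ ($b{\left(D,h \right)} = \frac{D h}{-21} = D h \left(- \frac{1}{21}\right) = - \frac{D h}{21}$)
$u{\left(t \right)} = -7 - 5 t$
$J{\left(d \right)} = \frac{135}{7} - \frac{d}{72}$ ($J{\left(d \right)} = \frac{d}{-72} - \frac{135}{-7 - 0} = d \left(- \frac{1}{72}\right) - \frac{135}{-7 + 0} = - \frac{d}{72} - \frac{135}{-7} = - \frac{d}{72} - - \frac{135}{7} = - \frac{d}{72} + \frac{135}{7} = \frac{135}{7} - \frac{d}{72}$)
$\frac{1}{b{\left(3,-4 \right)} 914 + J{\left(-203 \right)}} = \frac{1}{\left(- \frac{1}{21}\right) 3 \left(-4\right) 914 + \left(\frac{135}{7} - - \frac{203}{72}\right)} = \frac{1}{\frac{4}{7} \cdot 914 + \left(\frac{135}{7} + \frac{203}{72}\right)} = \frac{1}{\frac{3656}{7} + \frac{11141}{504}} = \frac{1}{\frac{274373}{504}} = \frac{504}{274373}$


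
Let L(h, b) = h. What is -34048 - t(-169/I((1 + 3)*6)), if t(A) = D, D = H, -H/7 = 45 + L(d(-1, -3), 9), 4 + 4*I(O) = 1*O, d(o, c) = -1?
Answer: -33740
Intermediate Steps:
I(O) = -1 + O/4 (I(O) = -1 + (1*O)/4 = -1 + O/4)
H = -308 (H = -7*(45 - 1) = -7*44 = -308)
D = -308
t(A) = -308
-34048 - t(-169/I((1 + 3)*6)) = -34048 - 1*(-308) = -34048 + 308 = -33740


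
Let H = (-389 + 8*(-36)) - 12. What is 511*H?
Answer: -352079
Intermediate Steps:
H = -689 (H = (-389 - 288) - 12 = -677 - 12 = -689)
511*H = 511*(-689) = -352079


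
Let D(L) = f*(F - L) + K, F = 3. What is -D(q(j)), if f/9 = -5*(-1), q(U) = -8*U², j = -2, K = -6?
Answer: -1569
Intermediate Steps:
f = 45 (f = 9*(-5*(-1)) = 9*5 = 45)
D(L) = 129 - 45*L (D(L) = 45*(3 - L) - 6 = (135 - 45*L) - 6 = 129 - 45*L)
-D(q(j)) = -(129 - (-360)*(-2)²) = -(129 - (-360)*4) = -(129 - 45*(-32)) = -(129 + 1440) = -1*1569 = -1569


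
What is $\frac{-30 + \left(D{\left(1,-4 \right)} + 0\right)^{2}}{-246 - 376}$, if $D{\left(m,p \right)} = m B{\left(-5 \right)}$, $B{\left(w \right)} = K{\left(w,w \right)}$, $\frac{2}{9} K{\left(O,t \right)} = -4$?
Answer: $- \frac{147}{311} \approx -0.47267$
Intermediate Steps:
$K{\left(O,t \right)} = -18$ ($K{\left(O,t \right)} = \frac{9}{2} \left(-4\right) = -18$)
$B{\left(w \right)} = -18$
$D{\left(m,p \right)} = - 18 m$ ($D{\left(m,p \right)} = m \left(-18\right) = - 18 m$)
$\frac{-30 + \left(D{\left(1,-4 \right)} + 0\right)^{2}}{-246 - 376} = \frac{-30 + \left(\left(-18\right) 1 + 0\right)^{2}}{-246 - 376} = \frac{-30 + \left(-18 + 0\right)^{2}}{-622} = \left(-30 + \left(-18\right)^{2}\right) \left(- \frac{1}{622}\right) = \left(-30 + 324\right) \left(- \frac{1}{622}\right) = 294 \left(- \frac{1}{622}\right) = - \frac{147}{311}$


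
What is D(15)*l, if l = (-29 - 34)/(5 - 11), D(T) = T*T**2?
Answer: 70875/2 ≈ 35438.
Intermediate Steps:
D(T) = T**3
l = 21/2 (l = -63/(-6) = -63*(-1/6) = 21/2 ≈ 10.500)
D(15)*l = 15**3*(21/2) = 3375*(21/2) = 70875/2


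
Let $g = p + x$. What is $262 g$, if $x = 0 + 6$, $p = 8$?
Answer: $3668$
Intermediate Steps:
$x = 6$
$g = 14$ ($g = 8 + 6 = 14$)
$262 g = 262 \cdot 14 = 3668$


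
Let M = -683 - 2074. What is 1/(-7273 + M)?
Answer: -1/10030 ≈ -9.9701e-5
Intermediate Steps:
M = -2757
1/(-7273 + M) = 1/(-7273 - 2757) = 1/(-10030) = -1/10030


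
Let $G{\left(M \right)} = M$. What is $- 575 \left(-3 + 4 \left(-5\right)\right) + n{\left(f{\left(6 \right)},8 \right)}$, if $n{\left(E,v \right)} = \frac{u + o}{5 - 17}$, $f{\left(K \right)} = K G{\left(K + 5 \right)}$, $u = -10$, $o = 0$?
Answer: $\frac{79355}{6} \approx 13226.0$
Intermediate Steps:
$f{\left(K \right)} = K \left(5 + K\right)$ ($f{\left(K \right)} = K \left(K + 5\right) = K \left(5 + K\right)$)
$n{\left(E,v \right)} = \frac{5}{6}$ ($n{\left(E,v \right)} = \frac{-10 + 0}{5 - 17} = - \frac{10}{-12} = \left(-10\right) \left(- \frac{1}{12}\right) = \frac{5}{6}$)
$- 575 \left(-3 + 4 \left(-5\right)\right) + n{\left(f{\left(6 \right)},8 \right)} = - 575 \left(-3 + 4 \left(-5\right)\right) + \frac{5}{6} = - 575 \left(-3 - 20\right) + \frac{5}{6} = \left(-575\right) \left(-23\right) + \frac{5}{6} = 13225 + \frac{5}{6} = \frac{79355}{6}$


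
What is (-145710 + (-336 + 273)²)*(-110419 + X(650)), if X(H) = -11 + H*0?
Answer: 15652458630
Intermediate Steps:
X(H) = -11 (X(H) = -11 + 0 = -11)
(-145710 + (-336 + 273)²)*(-110419 + X(650)) = (-145710 + (-336 + 273)²)*(-110419 - 11) = (-145710 + (-63)²)*(-110430) = (-145710 + 3969)*(-110430) = -141741*(-110430) = 15652458630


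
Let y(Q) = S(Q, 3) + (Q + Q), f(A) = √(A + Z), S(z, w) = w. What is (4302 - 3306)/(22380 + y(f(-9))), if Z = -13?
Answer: 22293468/500998777 - 1992*I*√22/500998777 ≈ 0.044498 - 1.8649e-5*I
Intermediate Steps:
f(A) = √(-13 + A) (f(A) = √(A - 13) = √(-13 + A))
y(Q) = 3 + 2*Q (y(Q) = 3 + (Q + Q) = 3 + 2*Q)
(4302 - 3306)/(22380 + y(f(-9))) = (4302 - 3306)/(22380 + (3 + 2*√(-13 - 9))) = 996/(22380 + (3 + 2*√(-22))) = 996/(22380 + (3 + 2*(I*√22))) = 996/(22380 + (3 + 2*I*√22)) = 996/(22383 + 2*I*√22)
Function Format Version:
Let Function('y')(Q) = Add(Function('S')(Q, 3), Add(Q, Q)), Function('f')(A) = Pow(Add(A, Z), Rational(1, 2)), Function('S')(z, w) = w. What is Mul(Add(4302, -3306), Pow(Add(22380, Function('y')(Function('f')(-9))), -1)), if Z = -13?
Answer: Add(Rational(22293468, 500998777), Mul(Rational(-1992, 500998777), I, Pow(22, Rational(1, 2)))) ≈ Add(0.044498, Mul(-1.8649e-5, I))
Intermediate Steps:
Function('f')(A) = Pow(Add(-13, A), Rational(1, 2)) (Function('f')(A) = Pow(Add(A, -13), Rational(1, 2)) = Pow(Add(-13, A), Rational(1, 2)))
Function('y')(Q) = Add(3, Mul(2, Q)) (Function('y')(Q) = Add(3, Add(Q, Q)) = Add(3, Mul(2, Q)))
Mul(Add(4302, -3306), Pow(Add(22380, Function('y')(Function('f')(-9))), -1)) = Mul(Add(4302, -3306), Pow(Add(22380, Add(3, Mul(2, Pow(Add(-13, -9), Rational(1, 2))))), -1)) = Mul(996, Pow(Add(22380, Add(3, Mul(2, Pow(-22, Rational(1, 2))))), -1)) = Mul(996, Pow(Add(22380, Add(3, Mul(2, Mul(I, Pow(22, Rational(1, 2)))))), -1)) = Mul(996, Pow(Add(22380, Add(3, Mul(2, I, Pow(22, Rational(1, 2))))), -1)) = Mul(996, Pow(Add(22383, Mul(2, I, Pow(22, Rational(1, 2)))), -1))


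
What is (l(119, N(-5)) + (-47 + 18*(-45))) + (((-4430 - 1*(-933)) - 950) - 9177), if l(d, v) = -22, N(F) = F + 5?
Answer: -14503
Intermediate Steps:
N(F) = 5 + F
(l(119, N(-5)) + (-47 + 18*(-45))) + (((-4430 - 1*(-933)) - 950) - 9177) = (-22 + (-47 + 18*(-45))) + (((-4430 - 1*(-933)) - 950) - 9177) = (-22 + (-47 - 810)) + (((-4430 + 933) - 950) - 9177) = (-22 - 857) + ((-3497 - 950) - 9177) = -879 + (-4447 - 9177) = -879 - 13624 = -14503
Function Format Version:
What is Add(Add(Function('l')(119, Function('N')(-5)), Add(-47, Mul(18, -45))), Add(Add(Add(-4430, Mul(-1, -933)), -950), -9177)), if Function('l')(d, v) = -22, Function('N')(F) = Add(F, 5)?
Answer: -14503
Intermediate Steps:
Function('N')(F) = Add(5, F)
Add(Add(Function('l')(119, Function('N')(-5)), Add(-47, Mul(18, -45))), Add(Add(Add(-4430, Mul(-1, -933)), -950), -9177)) = Add(Add(-22, Add(-47, Mul(18, -45))), Add(Add(Add(-4430, Mul(-1, -933)), -950), -9177)) = Add(Add(-22, Add(-47, -810)), Add(Add(Add(-4430, 933), -950), -9177)) = Add(Add(-22, -857), Add(Add(-3497, -950), -9177)) = Add(-879, Add(-4447, -9177)) = Add(-879, -13624) = -14503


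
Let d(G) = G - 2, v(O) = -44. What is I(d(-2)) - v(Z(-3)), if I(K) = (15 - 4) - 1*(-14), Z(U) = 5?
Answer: 69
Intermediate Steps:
d(G) = -2 + G
I(K) = 25 (I(K) = 11 + 14 = 25)
I(d(-2)) - v(Z(-3)) = 25 - 1*(-44) = 25 + 44 = 69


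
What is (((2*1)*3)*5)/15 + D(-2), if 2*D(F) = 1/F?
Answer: 7/4 ≈ 1.7500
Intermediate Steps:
D(F) = 1/(2*F) (D(F) = (1/F)/2 = 1/(2*F))
(((2*1)*3)*5)/15 + D(-2) = (((2*1)*3)*5)/15 + (½)/(-2) = ((2*3)*5)*(1/15) + (½)*(-½) = (6*5)*(1/15) - ¼ = 30*(1/15) - ¼ = 2 - ¼ = 7/4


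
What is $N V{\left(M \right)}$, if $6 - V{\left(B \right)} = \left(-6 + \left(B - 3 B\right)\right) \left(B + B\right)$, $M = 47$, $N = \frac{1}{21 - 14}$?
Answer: $\frac{9406}{7} \approx 1343.7$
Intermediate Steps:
$N = \frac{1}{7} \approx 0.14286$
$V{\left(B \right)} = 6 - 2 B \left(-6 - 2 B\right)$ ($V{\left(B \right)} = 6 - \left(-6 + \left(B - 3 B\right)\right) \left(B + B\right) = 6 - \left(-6 - 2 B\right) 2 B = 6 - 2 B \left(-6 - 2 B\right)$)
$N V{\left(M \right)} = \frac{6 + 4 \cdot 47^{2} + 12 \cdot 47}{7} = \frac{6 + 4 \cdot 2209 + 564}{7} = \frac{6 + 8836 + 564}{7} = \frac{1}{7} \cdot 9406 = \frac{9406}{7}$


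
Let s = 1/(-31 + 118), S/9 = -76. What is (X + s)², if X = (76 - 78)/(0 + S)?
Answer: 20449/98366724 ≈ 0.00020789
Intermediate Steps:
S = -684 (S = 9*(-76) = -684)
s = 1/87 ≈ 0.011494
X = 1/342 (X = (76 - 78)/(0 - 684) = -2/(-684) = -2*(-1/684) = 1/342 ≈ 0.0029240)
(X + s)² = (1/342 + 1/87)² = (143/9918)² = 20449/98366724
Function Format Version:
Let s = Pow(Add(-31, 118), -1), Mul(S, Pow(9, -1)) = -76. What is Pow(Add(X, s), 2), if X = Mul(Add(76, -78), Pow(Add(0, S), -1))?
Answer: Rational(20449, 98366724) ≈ 0.00020789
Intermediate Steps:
S = -684 (S = Mul(9, -76) = -684)
s = Rational(1, 87) (s = Pow(87, -1) = Rational(1, 87) ≈ 0.011494)
X = Rational(1, 342) (X = Mul(Add(76, -78), Pow(Add(0, -684), -1)) = Mul(-2, Pow(-684, -1)) = Mul(-2, Rational(-1, 684)) = Rational(1, 342) ≈ 0.0029240)
Pow(Add(X, s), 2) = Pow(Add(Rational(1, 342), Rational(1, 87)), 2) = Pow(Rational(143, 9918), 2) = Rational(20449, 98366724)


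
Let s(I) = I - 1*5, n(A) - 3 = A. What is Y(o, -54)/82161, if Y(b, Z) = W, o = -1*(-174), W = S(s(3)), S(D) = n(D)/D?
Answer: -1/164322 ≈ -6.0856e-6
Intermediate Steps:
n(A) = 3 + A
s(I) = -5 + I (s(I) = I - 5 = -5 + I)
S(D) = (3 + D)/D
W = -½ (W = (3 + (-5 + 3))/(-5 + 3) = (3 - 2)/(-2) = -½*1 = -½ ≈ -0.50000)
o = 174
Y(b, Z) = -½
Y(o, -54)/82161 = -½/82161 = -½*1/82161 = -1/164322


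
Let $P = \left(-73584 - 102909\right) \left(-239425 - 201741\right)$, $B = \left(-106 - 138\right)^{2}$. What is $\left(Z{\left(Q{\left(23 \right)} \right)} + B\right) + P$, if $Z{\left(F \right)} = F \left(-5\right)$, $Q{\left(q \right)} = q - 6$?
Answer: $77862770289$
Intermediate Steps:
$Q{\left(q \right)} = -6 + q$ ($Q{\left(q \right)} = q - 6 = -6 + q$)
$B = 59536$ ($B = \left(-244\right)^{2} = 59536$)
$Z{\left(F \right)} = - 5 F$
$P = 77862710838$ ($P = \left(-176493\right) \left(-441166\right) = 77862710838$)
$\left(Z{\left(Q{\left(23 \right)} \right)} + B\right) + P = \left(- 5 \left(-6 + 23\right) + 59536\right) + 77862710838 = \left(\left(-5\right) 17 + 59536\right) + 77862710838 = \left(-85 + 59536\right) + 77862710838 = 59451 + 77862710838 = 77862770289$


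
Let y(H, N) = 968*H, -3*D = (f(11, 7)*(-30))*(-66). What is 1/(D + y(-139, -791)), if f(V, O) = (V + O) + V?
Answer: -1/153692 ≈ -6.5065e-6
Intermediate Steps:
f(V, O) = O + 2*V (f(V, O) = (O + V) + V = O + 2*V)
D = -19140 (D = -(7 + 2*11)*(-30)*(-66)/3 = -(7 + 22)*(-30)*(-66)/3 = -29*(-30)*(-66)/3 = -(-290)*(-66) = -⅓*57420 = -19140)
1/(D + y(-139, -791)) = 1/(-19140 + 968*(-139)) = 1/(-19140 - 134552) = 1/(-153692) = -1/153692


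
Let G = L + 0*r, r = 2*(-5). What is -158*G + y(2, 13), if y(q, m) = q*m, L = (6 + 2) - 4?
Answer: -606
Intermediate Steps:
L = 4 (L = 8 - 4 = 4)
y(q, m) = m*q
r = -10
G = 4 (G = 4 + 0*(-10) = 4 + 0 = 4)
-158*G + y(2, 13) = -158*4 + 13*2 = -632 + 26 = -606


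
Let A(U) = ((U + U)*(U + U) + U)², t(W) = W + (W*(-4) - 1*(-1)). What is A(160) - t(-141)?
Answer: 10518553176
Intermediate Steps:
t(W) = 1 - 3*W (t(W) = W + (-4*W + 1) = W + (1 - 4*W) = 1 - 3*W)
A(U) = (U + 4*U²)² (A(U) = ((2*U)*(2*U) + U)² = (4*U² + U)² = (U + 4*U²)²)
A(160) - t(-141) = 160²*(1 + 4*160)² - (1 - 3*(-141)) = 25600*(1 + 640)² - (1 + 423) = 25600*641² - 1*424 = 25600*410881 - 424 = 10518553600 - 424 = 10518553176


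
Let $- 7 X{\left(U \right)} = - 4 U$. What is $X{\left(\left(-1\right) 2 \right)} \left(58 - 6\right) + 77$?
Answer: $\frac{123}{7} \approx 17.571$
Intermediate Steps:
$X{\left(U \right)} = \frac{4 U}{7}$ ($X{\left(U \right)} = - \frac{\left(-4\right) U}{7} = \frac{4 U}{7}$)
$X{\left(\left(-1\right) 2 \right)} \left(58 - 6\right) + 77 = \frac{4 \left(\left(-1\right) 2\right)}{7} \left(58 - 6\right) + 77 = \frac{4}{7} \left(-2\right) 52 + 77 = \left(- \frac{8}{7}\right) 52 + 77 = - \frac{416}{7} + 77 = \frac{123}{7}$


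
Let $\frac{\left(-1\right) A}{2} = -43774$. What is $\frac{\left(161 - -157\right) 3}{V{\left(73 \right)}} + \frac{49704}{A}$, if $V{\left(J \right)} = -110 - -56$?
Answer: $- \frac{1122733}{65661} \approx -17.099$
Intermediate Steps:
$A = 87548$ ($A = \left(-2\right) \left(-43774\right) = 87548$)
$V{\left(J \right)} = -54$ ($V{\left(J \right)} = -110 + 56 = -54$)
$\frac{\left(161 - -157\right) 3}{V{\left(73 \right)}} + \frac{49704}{A} = \frac{\left(161 - -157\right) 3}{-54} + \frac{49704}{87548} = \left(161 + 157\right) 3 \left(- \frac{1}{54}\right) + 49704 \cdot \frac{1}{87548} = 318 \cdot 3 \left(- \frac{1}{54}\right) + \frac{12426}{21887} = 954 \left(- \frac{1}{54}\right) + \frac{12426}{21887} = - \frac{53}{3} + \frac{12426}{21887} = - \frac{1122733}{65661}$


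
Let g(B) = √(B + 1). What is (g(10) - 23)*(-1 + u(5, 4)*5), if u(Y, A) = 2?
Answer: -207 + 9*√11 ≈ -177.15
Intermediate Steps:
g(B) = √(1 + B)
(g(10) - 23)*(-1 + u(5, 4)*5) = (√(1 + 10) - 23)*(-1 + 2*5) = (√11 - 23)*(-1 + 10) = (-23 + √11)*9 = -207 + 9*√11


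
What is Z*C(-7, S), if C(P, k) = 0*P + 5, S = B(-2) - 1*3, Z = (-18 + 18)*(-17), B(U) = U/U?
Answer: 0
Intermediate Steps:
B(U) = 1
Z = 0 (Z = 0*(-17) = 0)
S = -2 (S = 1 - 1*3 = 1 - 3 = -2)
C(P, k) = 5 (C(P, k) = 0 + 5 = 5)
Z*C(-7, S) = 0*5 = 0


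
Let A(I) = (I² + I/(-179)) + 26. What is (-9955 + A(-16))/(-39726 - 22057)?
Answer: 1731451/11059157 ≈ 0.15656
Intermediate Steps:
A(I) = 26 + I² - I/179 (A(I) = (I² - I/179) + 26 = 26 + I² - I/179)
(-9955 + A(-16))/(-39726 - 22057) = (-9955 + (26 + (-16)² - 1/179*(-16)))/(-39726 - 22057) = (-9955 + (26 + 256 + 16/179))/(-61783) = (-9955 + 50494/179)*(-1/61783) = -1731451/179*(-1/61783) = 1731451/11059157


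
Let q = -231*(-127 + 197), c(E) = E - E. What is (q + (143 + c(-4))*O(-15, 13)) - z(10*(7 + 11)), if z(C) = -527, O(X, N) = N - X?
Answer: -11639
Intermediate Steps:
c(E) = 0
q = -16170 (q = -231*70 = -16170)
(q + (143 + c(-4))*O(-15, 13)) - z(10*(7 + 11)) = (-16170 + (143 + 0)*(13 - 1*(-15))) - 1*(-527) = (-16170 + 143*(13 + 15)) + 527 = (-16170 + 143*28) + 527 = (-16170 + 4004) + 527 = -12166 + 527 = -11639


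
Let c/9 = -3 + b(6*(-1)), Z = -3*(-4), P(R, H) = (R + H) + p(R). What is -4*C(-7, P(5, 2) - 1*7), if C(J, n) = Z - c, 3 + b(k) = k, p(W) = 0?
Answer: -480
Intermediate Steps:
b(k) = -3 + k
P(R, H) = H + R (P(R, H) = (R + H) + 0 = (H + R) + 0 = H + R)
Z = 12
c = -108 (c = 9*(-3 + (-3 + 6*(-1))) = 9*(-3 + (-3 - 6)) = 9*(-3 - 9) = 9*(-12) = -108)
C(J, n) = 120 (C(J, n) = 12 - 1*(-108) = 12 + 108 = 120)
-4*C(-7, P(5, 2) - 1*7) = -4*120 = -480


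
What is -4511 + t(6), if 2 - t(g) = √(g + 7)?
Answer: -4509 - √13 ≈ -4512.6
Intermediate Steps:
t(g) = 2 - √(7 + g) (t(g) = 2 - √(g + 7) = 2 - √(7 + g))
-4511 + t(6) = -4511 + (2 - √(7 + 6)) = -4511 + (2 - √13) = -4509 - √13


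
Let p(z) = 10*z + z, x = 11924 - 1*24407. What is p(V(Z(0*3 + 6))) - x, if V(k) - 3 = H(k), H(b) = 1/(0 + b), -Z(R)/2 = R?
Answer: 150181/12 ≈ 12515.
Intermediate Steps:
x = -12483 (x = 11924 - 24407 = -12483)
Z(R) = -2*R
H(b) = 1/b
V(k) = 3 + 1/k
p(z) = 11*z
p(V(Z(0*3 + 6))) - x = 11*(3 + 1/(-2*(0*3 + 6))) - 1*(-12483) = 11*(3 + 1/(-2*(0 + 6))) + 12483 = 11*(3 + 1/(-2*6)) + 12483 = 11*(3 + 1/(-12)) + 12483 = 11*(3 - 1/12) + 12483 = 11*(35/12) + 12483 = 385/12 + 12483 = 150181/12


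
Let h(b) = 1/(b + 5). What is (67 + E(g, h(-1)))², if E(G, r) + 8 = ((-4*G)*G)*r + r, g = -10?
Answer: 26569/16 ≈ 1660.6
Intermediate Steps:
h(b) = 1/(5 + b)
E(G, r) = -8 + r - 4*r*G² (E(G, r) = -8 + (((-4*G)*G)*r + r) = -8 + ((-4*G²)*r + r) = -8 + (-4*r*G² + r) = -8 + (r - 4*r*G²) = -8 + r - 4*r*G²)
(67 + E(g, h(-1)))² = (67 + (-8 + 1/(5 - 1) - 4*(-10)²/(5 - 1)))² = (67 + (-8 + 1/4 - 4*100/4))² = (67 + (-8 + ¼ - 4*¼*100))² = (67 + (-8 + ¼ - 100))² = (67 - 431/4)² = (-163/4)² = 26569/16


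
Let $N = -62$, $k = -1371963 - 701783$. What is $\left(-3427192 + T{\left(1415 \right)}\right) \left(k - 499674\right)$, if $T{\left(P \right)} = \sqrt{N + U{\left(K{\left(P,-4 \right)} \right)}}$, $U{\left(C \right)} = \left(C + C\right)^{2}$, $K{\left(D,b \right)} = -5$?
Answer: $8819604436640 - 2573420 \sqrt{38} \approx 8.8196 \cdot 10^{12}$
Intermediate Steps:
$k = -2073746$ ($k = -1371963 - 701783 = -2073746$)
$U{\left(C \right)} = 4 C^{2}$ ($U{\left(C \right)} = \left(2 C\right)^{2} = 4 C^{2}$)
$T{\left(P \right)} = \sqrt{38}$ ($T{\left(P \right)} = \sqrt{-62 + 4 \left(-5\right)^{2}} = \sqrt{-62 + 4 \cdot 25} = \sqrt{-62 + 100} = \sqrt{38}$)
$\left(-3427192 + T{\left(1415 \right)}\right) \left(k - 499674\right) = \left(-3427192 + \sqrt{38}\right) \left(-2073746 - 499674\right) = \left(-3427192 + \sqrt{38}\right) \left(-2573420\right) = 8819604436640 - 2573420 \sqrt{38}$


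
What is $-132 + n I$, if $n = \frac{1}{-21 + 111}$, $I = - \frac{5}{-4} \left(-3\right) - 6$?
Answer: $- \frac{15853}{120} \approx -132.11$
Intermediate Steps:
$I = - \frac{39}{4}$ ($I = \left(-5\right) \left(- \frac{1}{4}\right) \left(-3\right) - 6 = \frac{5}{4} \left(-3\right) - 6 = - \frac{15}{4} - 6 = - \frac{39}{4} \approx -9.75$)
$n = \frac{1}{90} \approx 0.011111$
$-132 + n I = -132 + \frac{1}{90} \left(- \frac{39}{4}\right) = -132 - \frac{13}{120} = - \frac{15853}{120}$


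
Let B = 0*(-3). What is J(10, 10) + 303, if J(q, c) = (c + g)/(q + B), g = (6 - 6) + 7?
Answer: 3047/10 ≈ 304.70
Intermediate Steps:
g = 7 (g = 0 + 7 = 7)
B = 0
J(q, c) = (7 + c)/q (J(q, c) = (c + 7)/(q + 0) = (7 + c)/q)
J(10, 10) + 303 = (7 + 10)/10 + 303 = (⅒)*17 + 303 = 17/10 + 303 = 3047/10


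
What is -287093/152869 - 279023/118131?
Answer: -76568550170/18058567839 ≈ -4.2400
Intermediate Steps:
-287093/152869 - 279023/118131 = -76568550170/18058567839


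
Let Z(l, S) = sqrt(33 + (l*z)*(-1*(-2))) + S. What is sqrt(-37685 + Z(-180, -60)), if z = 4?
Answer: sqrt(-37745 + I*sqrt(1407)) ≈ 0.0965 + 194.28*I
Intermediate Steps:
Z(l, S) = S + sqrt(33 + 8*l) (Z(l, S) = sqrt(33 + (l*4)*(-1*(-2))) + S = sqrt(33 + (4*l)*2) + S = sqrt(33 + 8*l) + S = S + sqrt(33 + 8*l))
sqrt(-37685 + Z(-180, -60)) = sqrt(-37685 + (-60 + sqrt(33 + 8*(-180)))) = sqrt(-37685 + (-60 + sqrt(33 - 1440))) = sqrt(-37685 + (-60 + sqrt(-1407))) = sqrt(-37685 + (-60 + I*sqrt(1407))) = sqrt(-37745 + I*sqrt(1407))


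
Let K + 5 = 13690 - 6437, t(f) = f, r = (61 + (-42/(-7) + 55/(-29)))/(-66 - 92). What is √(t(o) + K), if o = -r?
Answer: 4*√2377787662/2291 ≈ 85.138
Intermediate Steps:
r = -944/2291 (r = (61 + (-42*(-⅐) + 55*(-1/29)))/(-158) = (61 + (6 - 55/29))*(-1/158) = (61 + 119/29)*(-1/158) = (1888/29)*(-1/158) = -944/2291 ≈ -0.41205)
o = 944/2291 (o = -1*(-944/2291) = 944/2291 ≈ 0.41205)
K = 7248 (K = -5 + (13690 - 6437) = -5 + 7253 = 7248)
√(t(o) + K) = √(944/2291 + 7248) = √(16606112/2291) = 4*√2377787662/2291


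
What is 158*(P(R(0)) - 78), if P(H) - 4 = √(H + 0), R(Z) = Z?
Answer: -11692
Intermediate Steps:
P(H) = 4 + √H (P(H) = 4 + √(H + 0) = 4 + √H)
158*(P(R(0)) - 78) = 158*((4 + √0) - 78) = 158*((4 + 0) - 78) = 158*(4 - 78) = 158*(-74) = -11692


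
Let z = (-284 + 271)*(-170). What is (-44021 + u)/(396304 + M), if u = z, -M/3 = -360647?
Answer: -41811/1478245 ≈ -0.028284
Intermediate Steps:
M = 1081941 (M = -3*(-360647) = 1081941)
z = 2210 (z = -13*(-170) = 2210)
u = 2210
(-44021 + u)/(396304 + M) = (-44021 + 2210)/(396304 + 1081941) = -41811/1478245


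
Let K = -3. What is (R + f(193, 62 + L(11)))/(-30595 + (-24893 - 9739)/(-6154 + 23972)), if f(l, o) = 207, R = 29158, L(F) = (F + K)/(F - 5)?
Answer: -261612785/272588171 ≈ -0.95974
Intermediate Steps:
L(F) = (-3 + F)/(-5 + F) (L(F) = (F - 3)/(F - 5) = (-3 + F)/(-5 + F))
(R + f(193, 62 + L(11)))/(-30595 + (-24893 - 9739)/(-6154 + 23972)) = (29158 + 207)/(-30595 + (-24893 - 9739)/(-6154 + 23972)) = 29365/(-30595 - 34632/17818) = 29365/(-30595 - 34632*1/17818) = 29365/(-30595 - 17316/8909) = 29365/(-272588171/8909) = 29365*(-8909/272588171) = -261612785/272588171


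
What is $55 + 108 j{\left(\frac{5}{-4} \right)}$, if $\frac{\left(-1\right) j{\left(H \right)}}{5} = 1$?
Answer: $-485$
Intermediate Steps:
$j{\left(H \right)} = -5$ ($j{\left(H \right)} = \left(-5\right) 1 = -5$)
$55 + 108 j{\left(\frac{5}{-4} \right)} = 55 + 108 \left(-5\right) = 55 - 540 = -485$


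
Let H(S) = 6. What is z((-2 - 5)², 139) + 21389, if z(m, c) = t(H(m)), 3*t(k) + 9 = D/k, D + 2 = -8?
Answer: 192469/9 ≈ 21385.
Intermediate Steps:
D = -10 (D = -2 - 8 = -10)
t(k) = -3 - 10/(3*k) (t(k) = -3 + (-10/k)/3 = -3 - 10/(3*k))
z(m, c) = -32/9 (z(m, c) = -3 - 10/3/6 = -3 - 10/3*⅙ = -3 - 5/9 = -32/9)
z((-2 - 5)², 139) + 21389 = -32/9 + 21389 = 192469/9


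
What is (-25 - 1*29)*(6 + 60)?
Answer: -3564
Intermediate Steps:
(-25 - 1*29)*(6 + 60) = (-25 - 29)*66 = -54*66 = -3564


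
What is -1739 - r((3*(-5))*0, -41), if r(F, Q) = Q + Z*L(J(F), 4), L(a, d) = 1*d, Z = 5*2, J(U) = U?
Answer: -1738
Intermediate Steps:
Z = 10
L(a, d) = d
r(F, Q) = 40 + Q (r(F, Q) = Q + 10*4 = Q + 40 = 40 + Q)
-1739 - r((3*(-5))*0, -41) = -1739 - (40 - 41) = -1739 - 1*(-1) = -1739 + 1 = -1738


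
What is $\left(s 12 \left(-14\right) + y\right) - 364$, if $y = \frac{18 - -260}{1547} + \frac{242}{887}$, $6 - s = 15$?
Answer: $\frac{1575893932}{1372189} \approx 1148.5$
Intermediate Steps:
$s = -9$ ($s = 6 - 15 = -9$)
$y = \frac{620960}{1372189}$ ($y = \left(18 + 260\right) \frac{1}{1547} + 242 \cdot \frac{1}{887} = 278 \cdot \frac{1}{1547} + \frac{242}{887} = \frac{278}{1547} + \frac{242}{887} = \frac{620960}{1372189} \approx 0.45253$)
$\left(s 12 \left(-14\right) + y\right) - 364 = \left(\left(-9\right) 12 \left(-14\right) + \frac{620960}{1372189}\right) - 364 = \left(\left(-108\right) \left(-14\right) + \frac{620960}{1372189}\right) - 364 = \left(1512 + \frac{620960}{1372189}\right) - 364 = \frac{2075370728}{1372189} - 364 = \frac{1575893932}{1372189}$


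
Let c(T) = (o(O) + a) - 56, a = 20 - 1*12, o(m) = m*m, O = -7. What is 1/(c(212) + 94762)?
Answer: 1/94763 ≈ 1.0553e-5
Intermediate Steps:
o(m) = m**2
a = 8 (a = 20 - 12 = 8)
c(T) = 1 (c(T) = ((-7)**2 + 8) - 56 = (49 + 8) - 56 = 57 - 56 = 1)
1/(c(212) + 94762) = 1/(1 + 94762) = 1/94763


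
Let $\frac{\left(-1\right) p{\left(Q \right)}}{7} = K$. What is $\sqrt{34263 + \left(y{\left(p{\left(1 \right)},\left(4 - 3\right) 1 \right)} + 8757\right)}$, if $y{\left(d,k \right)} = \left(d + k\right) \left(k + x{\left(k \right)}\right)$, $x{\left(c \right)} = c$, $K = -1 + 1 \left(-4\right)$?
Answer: $18 \sqrt{133} \approx 207.59$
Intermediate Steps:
$K = -5$ ($K = -1 - 4 = -5$)
$p{\left(Q \right)} = 35$ ($p{\left(Q \right)} = \left(-7\right) \left(-5\right) = 35$)
$y{\left(d,k \right)} = 2 k \left(d + k\right)$ ($y{\left(d,k \right)} = \left(d + k\right) \left(k + k\right) = \left(d + k\right) 2 k = 2 k \left(d + k\right)$)
$\sqrt{34263 + \left(y{\left(p{\left(1 \right)},\left(4 - 3\right) 1 \right)} + 8757\right)} = \sqrt{34263 + \left(2 \left(4 - 3\right) 1 \left(35 + \left(4 - 3\right) 1\right) + 8757\right)} = \sqrt{34263 + \left(2 \cdot 1 \cdot 1 \left(35 + 1 \cdot 1\right) + 8757\right)} = \sqrt{34263 + \left(2 \cdot 1 \left(35 + 1\right) + 8757\right)} = \sqrt{34263 + \left(2 \cdot 1 \cdot 36 + 8757\right)} = \sqrt{34263 + \left(72 + 8757\right)} = \sqrt{34263 + 8829} = \sqrt{43092} = 18 \sqrt{133}$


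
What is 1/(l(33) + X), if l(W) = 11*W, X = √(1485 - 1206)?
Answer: 121/43830 - √31/43830 ≈ 0.0026336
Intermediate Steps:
X = 3*√31 (X = √279 = 3*√31 ≈ 16.703)
1/(l(33) + X) = 1/(11*33 + 3*√31) = 1/(363 + 3*√31)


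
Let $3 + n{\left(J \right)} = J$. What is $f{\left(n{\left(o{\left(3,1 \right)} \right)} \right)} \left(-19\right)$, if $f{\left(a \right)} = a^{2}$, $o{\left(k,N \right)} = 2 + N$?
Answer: $0$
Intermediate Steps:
$n{\left(J \right)} = -3 + J$
$f{\left(n{\left(o{\left(3,1 \right)} \right)} \right)} \left(-19\right) = \left(-3 + \left(2 + 1\right)\right)^{2} \left(-19\right) = \left(-3 + 3\right)^{2} \left(-19\right) = 0^{2} \left(-19\right) = 0 \left(-19\right) = 0$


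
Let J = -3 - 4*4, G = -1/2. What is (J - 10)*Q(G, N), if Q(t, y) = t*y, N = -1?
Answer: -29/2 ≈ -14.500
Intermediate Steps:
G = -1/2 (G = -1*1/2 = -1/2 ≈ -0.50000)
J = -19 (J = -3 - 16 = -19)
(J - 10)*Q(G, N) = (-19 - 10)*(-1/2*(-1)) = -29*1/2 = -29/2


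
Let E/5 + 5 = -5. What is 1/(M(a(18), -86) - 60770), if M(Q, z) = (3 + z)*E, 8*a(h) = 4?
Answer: -1/56620 ≈ -1.7662e-5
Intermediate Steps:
E = -50 (E = -25 + 5*(-5) = -25 - 25 = -50)
a(h) = ½ (a(h) = (⅛)*4 = ½)
M(Q, z) = -150 - 50*z (M(Q, z) = (3 + z)*(-50) = -150 - 50*z)
1/(M(a(18), -86) - 60770) = 1/((-150 - 50*(-86)) - 60770) = 1/((-150 + 4300) - 60770) = 1/(4150 - 60770) = 1/(-56620) = -1/56620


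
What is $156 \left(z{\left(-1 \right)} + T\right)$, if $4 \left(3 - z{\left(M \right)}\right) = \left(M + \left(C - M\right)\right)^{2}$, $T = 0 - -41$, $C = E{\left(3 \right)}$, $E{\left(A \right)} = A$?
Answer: $6513$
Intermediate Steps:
$C = 3$
$T = 41$ ($T = 0 + 41 = 41$)
$z{\left(M \right)} = \frac{3}{4}$ ($z{\left(M \right)} = 3 - \frac{\left(M - \left(-3 + M\right)\right)^{2}}{4} = 3 - \frac{3^{2}}{4} = 3 - \frac{9}{4} = \frac{3}{4}$)
$156 \left(z{\left(-1 \right)} + T\right) = 156 \left(\frac{3}{4} + 41\right) = 156 \cdot \frac{167}{4} = 6513$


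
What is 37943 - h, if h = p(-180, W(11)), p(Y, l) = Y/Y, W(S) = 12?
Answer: 37942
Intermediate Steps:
p(Y, l) = 1
h = 1
37943 - h = 37943 - 1*1 = 37943 - 1 = 37942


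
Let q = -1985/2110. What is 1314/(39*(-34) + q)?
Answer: -554508/559969 ≈ -0.99025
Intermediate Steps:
q = -397/422 (q = -1985*1/2110 = -397/422 ≈ -0.94076)
1314/(39*(-34) + q) = 1314/(39*(-34) - 397/422) = 1314/(-1326 - 397/422) = 1314/(-559969/422) = 1314*(-422/559969) = -554508/559969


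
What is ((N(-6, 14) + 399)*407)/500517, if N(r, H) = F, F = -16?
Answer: 155881/500517 ≈ 0.31144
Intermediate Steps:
N(r, H) = -16
((N(-6, 14) + 399)*407)/500517 = ((-16 + 399)*407)/500517 = (383*407)*(1/500517) = 155881*(1/500517) = 155881/500517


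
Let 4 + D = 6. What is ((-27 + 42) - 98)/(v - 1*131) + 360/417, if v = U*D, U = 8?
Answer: 25337/15985 ≈ 1.5850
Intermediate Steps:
D = 2 (D = -4 + 6 = 2)
v = 16 (v = 8*2 = 16)
((-27 + 42) - 98)/(v - 1*131) + 360/417 = ((-27 + 42) - 98)/(16 - 1*131) + 360/417 = (15 - 98)/(16 - 131) + 360*(1/417) = -83/(-115) + 120/139 = -83*(-1/115) + 120/139 = 83/115 + 120/139 = 25337/15985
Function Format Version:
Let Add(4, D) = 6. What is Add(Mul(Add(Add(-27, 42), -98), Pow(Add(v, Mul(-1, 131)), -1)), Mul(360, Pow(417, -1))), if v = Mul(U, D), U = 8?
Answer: Rational(25337, 15985) ≈ 1.5850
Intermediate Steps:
D = 2 (D = Add(-4, 6) = 2)
v = 16 (v = Mul(8, 2) = 16)
Add(Mul(Add(Add(-27, 42), -98), Pow(Add(v, Mul(-1, 131)), -1)), Mul(360, Pow(417, -1))) = Add(Mul(Add(Add(-27, 42), -98), Pow(Add(16, Mul(-1, 131)), -1)), Mul(360, Pow(417, -1))) = Add(Mul(Add(15, -98), Pow(Add(16, -131), -1)), Mul(360, Rational(1, 417))) = Add(Mul(-83, Pow(-115, -1)), Rational(120, 139)) = Add(Mul(-83, Rational(-1, 115)), Rational(120, 139)) = Add(Rational(83, 115), Rational(120, 139)) = Rational(25337, 15985)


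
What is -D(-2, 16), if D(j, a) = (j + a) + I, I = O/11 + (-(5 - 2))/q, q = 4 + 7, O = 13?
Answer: -164/11 ≈ -14.909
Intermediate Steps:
q = 11
I = 10/11 (I = 13/11 - (5 - 2)/11 = 13*(1/11) - 1*3*(1/11) = 13/11 - 3*1/11 = 13/11 - 3/11 = 10/11 ≈ 0.90909)
D(j, a) = 10/11 + a + j (D(j, a) = (j + a) + 10/11 = (a + j) + 10/11 = 10/11 + a + j)
-D(-2, 16) = -(10/11 + 16 - 2) = -1*164/11 = -164/11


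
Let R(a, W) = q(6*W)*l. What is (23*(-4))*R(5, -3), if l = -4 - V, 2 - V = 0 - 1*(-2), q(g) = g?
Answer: -6624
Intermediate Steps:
V = 0 (V = 2 - (0 - 1*(-2)) = 2 - (0 + 2) = 2 - 1*2 = 2 - 2 = 0)
l = -4 (l = -4 - 1*0 = -4 + 0 = -4)
R(a, W) = -24*W (R(a, W) = (6*W)*(-4) = -24*W)
(23*(-4))*R(5, -3) = (23*(-4))*(-24*(-3)) = -92*72 = -6624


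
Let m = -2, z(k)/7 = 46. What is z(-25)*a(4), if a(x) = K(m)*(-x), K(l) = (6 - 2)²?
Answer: -20608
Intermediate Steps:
z(k) = 322 (z(k) = 7*46 = 322)
K(l) = 16 (K(l) = 4² = 16)
a(x) = -16*x (a(x) = 16*(-x) = -16*x)
z(-25)*a(4) = 322*(-16*4) = 322*(-64) = -20608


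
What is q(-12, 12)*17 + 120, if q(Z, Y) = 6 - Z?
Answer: 426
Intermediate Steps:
q(-12, 12)*17 + 120 = (6 - 1*(-12))*17 + 120 = (6 + 12)*17 + 120 = 18*17 + 120 = 306 + 120 = 426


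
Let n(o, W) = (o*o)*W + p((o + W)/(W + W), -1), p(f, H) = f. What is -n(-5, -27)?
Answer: 18209/27 ≈ 674.41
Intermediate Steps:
n(o, W) = W*o**2 + (W + o)/(2*W) (n(o, W) = (o*o)*W + (o + W)/(W + W) = o**2*W + (W + o)/((2*W)) = W*o**2 + (W + o)*(1/(2*W)) = W*o**2 + (W + o)/(2*W))
-n(-5, -27) = -(1/2 - 27*(-5)**2 + (1/2)*(-5)/(-27)) = -(1/2 - 27*25 + (1/2)*(-5)*(-1/27)) = -(1/2 - 675 + 5/54) = -1*(-18209/27) = 18209/27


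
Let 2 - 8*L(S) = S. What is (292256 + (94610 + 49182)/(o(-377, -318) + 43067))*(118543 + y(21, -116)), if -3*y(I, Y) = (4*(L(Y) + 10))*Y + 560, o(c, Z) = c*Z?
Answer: 5818923278411760/162953 ≈ 3.5709e+10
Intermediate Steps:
o(c, Z) = Z*c
L(S) = ¼ - S/8
y(I, Y) = -560/3 - Y*(41 - Y/2)/3 (y(I, Y) = -((4*((¼ - Y/8) + 10))*Y + 560)/3 = -((4*(41/4 - Y/8))*Y + 560)/3 = -((41 - Y/2)*Y + 560)/3 = -(Y*(41 - Y/2) + 560)/3 = -(560 + Y*(41 - Y/2))/3 = -560/3 - Y*(41 - Y/2)/3)
(292256 + (94610 + 49182)/(o(-377, -318) + 43067))*(118543 + y(21, -116)) = (292256 + (94610 + 49182)/(-318*(-377) + 43067))*(118543 + (-560/3 - 41/3*(-116) + (⅙)*(-116)²)) = (292256 + 143792/(119886 + 43067))*(118543 + (-560/3 + 4756/3 + (⅙)*13456)) = (292256 + 143792/162953)*(118543 + (-560/3 + 4756/3 + 6728/3)) = (292256 + 143792*(1/162953))*(118543 + 10924/3) = (292256 + 143792/162953)*(366553/3) = (47624135760/162953)*(366553/3) = 5818923278411760/162953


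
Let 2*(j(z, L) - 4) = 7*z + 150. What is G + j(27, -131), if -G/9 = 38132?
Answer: -686029/2 ≈ -3.4301e+5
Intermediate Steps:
j(z, L) = 79 + 7*z/2 (j(z, L) = 4 + (7*z + 150)/2 = 4 + (150 + 7*z)/2 = 4 + (75 + 7*z/2) = 79 + 7*z/2)
G = -343188 (G = -9*38132 = -343188)
G + j(27, -131) = -343188 + (79 + (7/2)*27) = -343188 + (79 + 189/2) = -343188 + 347/2 = -686029/2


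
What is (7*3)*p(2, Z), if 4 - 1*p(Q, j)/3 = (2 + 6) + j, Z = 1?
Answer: -315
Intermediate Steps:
p(Q, j) = -12 - 3*j (p(Q, j) = 12 - 3*((2 + 6) + j) = 12 - 3*(8 + j) = 12 + (-24 - 3*j) = -12 - 3*j)
(7*3)*p(2, Z) = (7*3)*(-12 - 3*1) = 21*(-12 - 3) = 21*(-15) = -315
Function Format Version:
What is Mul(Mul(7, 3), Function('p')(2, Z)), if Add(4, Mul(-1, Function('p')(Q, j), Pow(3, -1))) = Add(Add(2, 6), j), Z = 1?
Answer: -315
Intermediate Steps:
Function('p')(Q, j) = Add(-12, Mul(-3, j)) (Function('p')(Q, j) = Add(12, Mul(-3, Add(Add(2, 6), j))) = Add(12, Mul(-3, Add(8, j))) = Add(12, Add(-24, Mul(-3, j))) = Add(-12, Mul(-3, j)))
Mul(Mul(7, 3), Function('p')(2, Z)) = Mul(Mul(7, 3), Add(-12, Mul(-3, 1))) = Mul(21, Add(-12, -3)) = Mul(21, -15) = -315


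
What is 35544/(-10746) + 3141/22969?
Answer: -130442825/41137479 ≈ -3.1709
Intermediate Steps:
35544/(-10746) + 3141/22969 = 35544*(-1/10746) + 3141*(1/22969) = -5924/1791 + 3141/22969 = -130442825/41137479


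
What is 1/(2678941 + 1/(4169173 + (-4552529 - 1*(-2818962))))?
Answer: 2435606/6524844773247 ≈ 3.7328e-7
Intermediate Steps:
1/(2678941 + 1/(4169173 + (-4552529 - 1*(-2818962)))) = 1/(2678941 + 1/(4169173 + (-4552529 + 2818962))) = 1/(2678941 + 1/(4169173 - 1733567)) = 1/(2678941 + 1/2435606) = 1/(6524844773247/2435606) = 2435606/6524844773247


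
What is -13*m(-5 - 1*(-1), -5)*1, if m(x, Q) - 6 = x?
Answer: -26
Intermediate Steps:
m(x, Q) = 6 + x
-13*m(-5 - 1*(-1), -5)*1 = -13*(6 + (-5 - 1*(-1)))*1 = -13*(6 + (-5 + 1))*1 = -13*(6 - 4)*1 = -13*2*1 = -26*1 = -26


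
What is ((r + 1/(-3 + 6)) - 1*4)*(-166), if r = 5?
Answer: -664/3 ≈ -221.33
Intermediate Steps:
((r + 1/(-3 + 6)) - 1*4)*(-166) = ((5 + 1/(-3 + 6)) - 1*4)*(-166) = ((5 + 1/3) - 4)*(-166) = ((5 + ⅓) - 4)*(-166) = (16/3 - 4)*(-166) = (4/3)*(-166) = -664/3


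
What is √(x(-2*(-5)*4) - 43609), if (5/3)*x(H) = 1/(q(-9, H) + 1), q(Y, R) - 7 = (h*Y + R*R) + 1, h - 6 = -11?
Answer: I*√2982545951290/8270 ≈ 208.83*I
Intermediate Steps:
h = -5 (h = 6 - 11 = -5)
q(Y, R) = 8 + R² - 5*Y (q(Y, R) = 7 + ((-5*Y + R*R) + 1) = 7 + ((-5*Y + R²) + 1) = 7 + ((R² - 5*Y) + 1) = 7 + (1 + R² - 5*Y) = 8 + R² - 5*Y)
x(H) = 3/(5*(54 + H²)) (x(H) = 3/(5*((8 + H² - 5*(-9)) + 1)) = 3/(5*((8 + H² + 45) + 1)) = 3/(5*((53 + H²) + 1)) = 3/(5*(54 + H²)))
√(x(-2*(-5)*4) - 43609) = √(3/(5*(54 + (-2*(-5)*4)²)) - 43609) = √(3/(5*(54 + (10*4)²)) - 43609) = √(3/(5*(54 + 40²)) - 43609) = √(3/(5*(54 + 1600)) - 43609) = √((⅗)/1654 - 43609) = √((⅗)*(1/1654) - 43609) = √(3/8270 - 43609) = √(-360646427/8270) = I*√2982545951290/8270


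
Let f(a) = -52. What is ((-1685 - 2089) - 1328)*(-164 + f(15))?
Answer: 1102032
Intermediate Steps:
((-1685 - 2089) - 1328)*(-164 + f(15)) = ((-1685 - 2089) - 1328)*(-164 - 52) = (-3774 - 1328)*(-216) = -5102*(-216) = 1102032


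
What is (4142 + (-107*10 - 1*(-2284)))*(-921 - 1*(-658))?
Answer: -1408628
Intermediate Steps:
(4142 + (-107*10 - 1*(-2284)))*(-921 - 1*(-658)) = (4142 + (-1070 + 2284))*(-921 + 658) = (4142 + 1214)*(-263) = 5356*(-263) = -1408628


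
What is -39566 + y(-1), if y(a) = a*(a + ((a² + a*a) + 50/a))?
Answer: -39517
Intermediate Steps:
y(a) = a*(a + 2*a² + 50/a) (y(a) = a*(a + ((a² + a²) + 50/a)) = a*(a + (2*a² + 50/a)) = a*(a + 2*a² + 50/a))
-39566 + y(-1) = -39566 + (50 + (-1)² + 2*(-1)³) = -39566 + (50 + 1 + 2*(-1)) = -39566 + (50 + 1 - 2) = -39566 + 49 = -39517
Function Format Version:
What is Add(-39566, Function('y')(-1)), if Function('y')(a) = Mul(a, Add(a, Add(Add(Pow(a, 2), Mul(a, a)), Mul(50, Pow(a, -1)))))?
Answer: -39517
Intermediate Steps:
Function('y')(a) = Mul(a, Add(a, Mul(2, Pow(a, 2)), Mul(50, Pow(a, -1)))) (Function('y')(a) = Mul(a, Add(a, Add(Add(Pow(a, 2), Pow(a, 2)), Mul(50, Pow(a, -1))))) = Mul(a, Add(a, Add(Mul(2, Pow(a, 2)), Mul(50, Pow(a, -1))))) = Mul(a, Add(a, Mul(2, Pow(a, 2)), Mul(50, Pow(a, -1)))))
Add(-39566, Function('y')(-1)) = Add(-39566, Add(50, Pow(-1, 2), Mul(2, Pow(-1, 3)))) = Add(-39566, Add(50, 1, Mul(2, -1))) = Add(-39566, Add(50, 1, -2)) = Add(-39566, 49) = -39517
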